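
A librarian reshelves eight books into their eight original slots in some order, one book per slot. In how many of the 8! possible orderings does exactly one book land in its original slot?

14832

Choose which one of the 8 is fixed: C(8,1) = 8.
The other 7 form a derangement: !7 = 1854.
Total: 8 × 1854 = 14832.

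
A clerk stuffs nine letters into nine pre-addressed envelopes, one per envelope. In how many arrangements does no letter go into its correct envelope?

133496

By inclusion-exclusion, !9 = Σ (-1)^k · 9!/k! for k=0..9
= 9! - 9!/1! + 9!/2! - 9!/3! + 9!/4! - 9!/5! + 9!/6! - 9!/7! + 9!/8! - 9!/9!
= 362880 - 362880 + 181440 - 60480 + 15120 - 3024 + 504 - 72 + 9 - 1
= 133496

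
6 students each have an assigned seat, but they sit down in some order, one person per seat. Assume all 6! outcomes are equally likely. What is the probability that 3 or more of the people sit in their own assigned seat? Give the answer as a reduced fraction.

7/90

Favorable outcomes: Σ_{i≥3} C(6,i)·!(6-i) = 20·2 + 15·1 + 6·0 + 1·1 = 56.
Total outcomes: 6! = 720.
Probability = 56/720 = 7/90.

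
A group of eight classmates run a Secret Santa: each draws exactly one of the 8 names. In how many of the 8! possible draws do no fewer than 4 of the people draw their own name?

771

# with exactly i fixed is C(8,i)·!(8-i); sum over i=4..8:
  i=4: C(8,4)·!4 = 70·9 = 630
  i=5: C(8,5)·!3 = 56·2 = 112
  i=6: C(8,6)·!2 = 28·1 = 28
  i=7: C(8,7)·!1 = 8·0 = 0
  i=8: C(8,8)·!0 = 1·1 = 1
Total = 771.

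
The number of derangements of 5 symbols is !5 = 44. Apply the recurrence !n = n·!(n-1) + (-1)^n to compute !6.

265

!6 = 6·44 + 1 = 265.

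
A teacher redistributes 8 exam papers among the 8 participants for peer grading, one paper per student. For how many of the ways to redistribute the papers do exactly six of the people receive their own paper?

28

Pick the 6 fixed positions: C(8,6) = 28 ways.
The other 2 form a derangement: !2 = 1.
Total: 28 × 1 = 28.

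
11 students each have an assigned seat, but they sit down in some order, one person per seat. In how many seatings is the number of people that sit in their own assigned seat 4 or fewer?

39770686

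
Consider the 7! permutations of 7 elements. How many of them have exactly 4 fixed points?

70

Choose which 4 of the 7 are fixed: C(7,4) = 35.
The remaining 3 must be deranged: !3 = 2.
Total: 35 × 2 = 70.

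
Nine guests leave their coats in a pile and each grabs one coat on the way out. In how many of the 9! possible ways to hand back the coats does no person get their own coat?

133496

!9 = 9! · Σ_{k=0}^{9} (-1)^k/k!
= 9! - 9!/1! + 9!/2! - 9!/3! + 9!/4! - 9!/5! + 9!/6! - 9!/7! + 9!/8! - 9!/9!
= 362880 - 362880 + 181440 - 60480 + 15120 - 3024 + 504 - 72 + 9 - 1
= 133496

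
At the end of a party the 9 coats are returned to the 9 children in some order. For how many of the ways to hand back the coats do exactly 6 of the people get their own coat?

168

Pick the 6 fixed positions: C(9,6) = 84 ways.
The remaining 3 must be deranged: !3 = 2.
Total: 84 × 2 = 168.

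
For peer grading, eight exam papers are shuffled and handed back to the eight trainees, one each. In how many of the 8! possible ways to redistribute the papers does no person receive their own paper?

14833

Recurrence: !8 = 7·(!7 + !6).
!8 = 7·(1854 + 265) = 7·2119 = 14833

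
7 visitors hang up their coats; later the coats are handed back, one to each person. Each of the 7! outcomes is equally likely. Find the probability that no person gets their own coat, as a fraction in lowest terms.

103/280

Favorable outcomes: !7 = 1854.
Total outcomes: 7! = 5040.
Probability = 1854/5040 = 103/280.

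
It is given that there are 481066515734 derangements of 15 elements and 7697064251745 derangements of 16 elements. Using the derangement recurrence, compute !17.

!17 = (17-1)·(!16 + !15) = 16·(7697064251745 + 481066515734) = 16·8178130767479 = 130850092279664.

130850092279664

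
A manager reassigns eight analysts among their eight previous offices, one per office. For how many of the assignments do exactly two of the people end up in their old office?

7420

Pick the 2 fixed positions: C(8,2) = 28 ways.
The other 6 form a derangement: !6 = 265.
Total: 28 × 265 = 7420.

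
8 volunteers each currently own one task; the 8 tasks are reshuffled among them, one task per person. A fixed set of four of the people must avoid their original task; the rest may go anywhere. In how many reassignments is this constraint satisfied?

24024

Let A_j be the event that the j-th constrained one is fixed. By inclusion-exclusion over the 4 events:
Σ_{j=0}^{4} (-1)^j C(4,j)(8-j)!
= C(4,0)·8! - C(4,1)·7! + C(4,2)·6! - C(4,3)·5! + C(4,4)·4!
= 40320 - 20160 + 4320 - 480 + 24
= 24024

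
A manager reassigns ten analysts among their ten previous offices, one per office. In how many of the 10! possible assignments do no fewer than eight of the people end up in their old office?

46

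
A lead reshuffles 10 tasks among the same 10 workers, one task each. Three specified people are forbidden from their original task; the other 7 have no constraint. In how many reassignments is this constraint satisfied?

Inclusion-exclusion on the 3 forbidden self-matches:
Σ_{j=0}^{3} (-1)^j C(3,j)(10-j)!
= C(3,0)·10! - C(3,1)·9! + C(3,2)·8! - C(3,3)·7!
= 3628800 - 1088640 + 120960 - 5040
= 2656080

2656080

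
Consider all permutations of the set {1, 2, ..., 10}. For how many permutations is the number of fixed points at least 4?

68914

Sum C(10,i)·!(10-i) for i = 4..10:
  i=4: C(10,4)·!6 = 210·265 = 55650
  i=5: C(10,5)·!5 = 252·44 = 11088
  i=6: C(10,6)·!4 = 210·9 = 1890
  i=7: C(10,7)·!3 = 120·2 = 240
  i=8: C(10,8)·!2 = 45·1 = 45
  i=9: C(10,9)·!1 = 10·0 = 0
  i=10: C(10,10)·!0 = 1·1 = 1
Total = 68914.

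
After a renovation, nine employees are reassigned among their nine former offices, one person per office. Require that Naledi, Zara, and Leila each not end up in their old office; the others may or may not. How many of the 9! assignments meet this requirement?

256320

Inclusion-exclusion on the 3 forbidden self-matches:
Σ_{j=0}^{3} (-1)^j C(3,j)(9-j)!
= C(3,0)·9! - C(3,1)·8! + C(3,2)·7! - C(3,3)·6!
= 362880 - 120960 + 15120 - 720
= 256320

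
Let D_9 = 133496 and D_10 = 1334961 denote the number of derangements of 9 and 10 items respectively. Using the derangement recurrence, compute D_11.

14684570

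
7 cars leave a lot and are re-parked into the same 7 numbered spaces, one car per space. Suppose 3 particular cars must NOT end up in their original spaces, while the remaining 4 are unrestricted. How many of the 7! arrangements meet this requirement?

3216

Let A_j be the event that the j-th constrained one is fixed. By inclusion-exclusion over the 3 events:
Σ_{j=0}^{3} (-1)^j C(3,j)(7-j)!
= C(3,0)·7! - C(3,1)·6! + C(3,2)·5! - C(3,3)·4!
= 5040 - 2160 + 360 - 24
= 3216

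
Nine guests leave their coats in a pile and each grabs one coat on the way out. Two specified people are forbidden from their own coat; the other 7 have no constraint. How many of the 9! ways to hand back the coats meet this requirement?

287280

Let A_j be the event that the j-th constrained one is fixed. By inclusion-exclusion over the 2 events:
Σ_{j=0}^{2} (-1)^j C(2,j)(9-j)!
= C(2,0)·9! - C(2,1)·8! + C(2,2)·7!
= 362880 - 80640 + 5040
= 287280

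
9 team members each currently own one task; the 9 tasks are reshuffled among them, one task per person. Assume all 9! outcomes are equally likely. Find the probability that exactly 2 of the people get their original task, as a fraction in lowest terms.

103/560

Favorable outcomes: C(9,2)·!7 = 36·1854 = 66744.
Total outcomes: 9! = 362880.
Probability = 66744/362880 = 103/560.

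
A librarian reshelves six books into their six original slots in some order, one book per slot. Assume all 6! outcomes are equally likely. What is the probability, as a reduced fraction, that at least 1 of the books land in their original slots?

Favorable outcomes: Σ_{i≥1} C(6,i)·!(6-i) = 6·44 + 15·9 + 20·2 + 15·1 + 6·0 + 1·1 = 455.
Total outcomes: 6! = 720.
Probability = 455/720 = 91/144.

91/144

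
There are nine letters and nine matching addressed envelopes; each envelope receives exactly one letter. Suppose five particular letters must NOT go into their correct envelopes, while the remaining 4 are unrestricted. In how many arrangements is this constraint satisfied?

205056

Inclusion-exclusion on the 5 forbidden self-matches:
Σ_{j=0}^{5} (-1)^j C(5,j)(9-j)!
= C(5,0)·9! - C(5,1)·8! + C(5,2)·7! - C(5,3)·6! + C(5,4)·5! - C(5,5)·4!
= 362880 - 201600 + 50400 - 7200 + 600 - 24
= 205056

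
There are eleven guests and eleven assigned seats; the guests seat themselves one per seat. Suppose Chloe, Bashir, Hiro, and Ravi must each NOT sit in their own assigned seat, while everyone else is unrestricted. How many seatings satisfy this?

Let A_j be the event that the j-th constrained one is fixed. By inclusion-exclusion over the 4 events:
Σ_{j=0}^{4} (-1)^j C(4,j)(11-j)!
= C(4,0)·11! - C(4,1)·10! + C(4,2)·9! - C(4,3)·8! + C(4,4)·7!
= 39916800 - 14515200 + 2177280 - 161280 + 5040
= 27422640

27422640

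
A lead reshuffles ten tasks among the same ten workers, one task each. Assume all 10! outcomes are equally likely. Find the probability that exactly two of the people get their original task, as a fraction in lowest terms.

Favorable outcomes: C(10,2)·!8 = 45·14833 = 667485.
Total outcomes: 10! = 3628800.
Probability = 667485/3628800 = 2119/11520.

2119/11520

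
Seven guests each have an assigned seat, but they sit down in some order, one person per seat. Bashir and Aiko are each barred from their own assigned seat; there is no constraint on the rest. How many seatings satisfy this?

Let A_j be the event that the j-th constrained one is fixed. By inclusion-exclusion over the 2 events:
Σ_{j=0}^{2} (-1)^j C(2,j)(7-j)!
= C(2,0)·7! - C(2,1)·6! + C(2,2)·5!
= 5040 - 1440 + 120
= 3720

3720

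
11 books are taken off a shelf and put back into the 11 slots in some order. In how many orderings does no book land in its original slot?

14684570

By inclusion-exclusion, !11 = Σ (-1)^k · 11!/k! for k=0..11
= 11! - 11!/1! + 11!/2! - 11!/3! + 11!/4! - 11!/5! + 11!/6! - 11!/7! + 11!/8! - 11!/9! + 11!/10! - 11!/11!
= 39916800 - 39916800 + 19958400 - 6652800 + 1663200 - 332640 + 55440 - 7920 + 990 - 110 + 11 - 1
= 14684570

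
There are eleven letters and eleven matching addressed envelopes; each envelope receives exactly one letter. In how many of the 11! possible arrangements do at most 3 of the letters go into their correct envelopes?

Sum C(11,i)·!(11-i) for i = 0..3:
  i=0: C(11,0)·!11 = 1·14684570 = 14684570
  i=1: C(11,1)·!10 = 11·1334961 = 14684571
  i=2: C(11,2)·!9 = 55·133496 = 7342280
  i=3: C(11,3)·!8 = 165·14833 = 2447445
Total = 39158866.

39158866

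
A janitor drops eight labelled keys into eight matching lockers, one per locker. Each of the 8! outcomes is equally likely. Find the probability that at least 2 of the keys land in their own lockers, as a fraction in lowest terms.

Favorable outcomes: Σ_{i≥2} C(8,i)·!(8-i) = 28·265 + 56·44 + 70·9 + 56·2 + 28·1 + 8·0 + 1·1 = 10655.
Total outcomes: 8! = 40320.
Probability = 10655/40320 = 2131/8064.

2131/8064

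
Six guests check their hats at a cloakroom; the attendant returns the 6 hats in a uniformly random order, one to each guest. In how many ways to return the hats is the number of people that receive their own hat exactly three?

40

Pick the 3 fixed positions: C(6,3) = 20 ways.
The remaining 3 must be deranged: !3 = 2.
Total: 20 × 2 = 40.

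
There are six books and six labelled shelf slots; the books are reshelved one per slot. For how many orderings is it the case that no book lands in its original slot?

265

The subfactorial !6 = [6!/e] (nearest integer).
6! = 720, and 720/e ≈ 264.87, so !6 = 265.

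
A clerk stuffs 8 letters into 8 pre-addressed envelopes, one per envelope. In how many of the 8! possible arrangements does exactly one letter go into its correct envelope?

14832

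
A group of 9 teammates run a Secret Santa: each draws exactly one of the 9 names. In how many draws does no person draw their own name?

Recurrence: !9 = 8·(!8 + !7).
!9 = 8·(14833 + 1854) = 8·16687 = 133496

133496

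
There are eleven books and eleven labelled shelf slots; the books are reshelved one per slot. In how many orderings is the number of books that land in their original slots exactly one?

Choose which one of the 11 is fixed: C(11,1) = 11.
The other 10 form a derangement: !10 = 1334961.
Total: 11 × 1334961 = 14684571.

14684571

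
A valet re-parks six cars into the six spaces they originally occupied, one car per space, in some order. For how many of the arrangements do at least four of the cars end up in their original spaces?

Sum C(6,i)·!(6-i) for i = 4..6:
  i=4: C(6,4)·!2 = 15·1 = 15
  i=5: C(6,5)·!1 = 6·0 = 0
  i=6: C(6,6)·!0 = 1·1 = 1
Total = 16.

16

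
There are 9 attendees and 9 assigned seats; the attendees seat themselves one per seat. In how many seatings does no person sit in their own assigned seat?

133496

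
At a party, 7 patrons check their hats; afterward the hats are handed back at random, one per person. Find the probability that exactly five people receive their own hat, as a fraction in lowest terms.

Favorable outcomes: C(7,5)·!2 = 21·1 = 21.
Total outcomes: 7! = 5040.
Probability = 21/5040 = 1/240.

1/240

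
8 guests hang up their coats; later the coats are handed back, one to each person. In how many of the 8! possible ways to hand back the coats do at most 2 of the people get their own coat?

Sum C(8,i)·!(8-i) for i = 0..2:
  i=0: C(8,0)·!8 = 1·14833 = 14833
  i=1: C(8,1)·!7 = 8·1854 = 14832
  i=2: C(8,2)·!6 = 28·265 = 7420
Total = 37085.

37085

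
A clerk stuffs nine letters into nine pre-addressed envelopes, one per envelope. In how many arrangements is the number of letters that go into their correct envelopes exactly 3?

22260

Pick the 3 fixed positions: C(9,3) = 84 ways.
The other 6 form a derangement: !6 = 265.
Total: 84 × 265 = 22260.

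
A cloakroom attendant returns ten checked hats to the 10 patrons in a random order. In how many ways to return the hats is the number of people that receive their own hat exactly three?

222480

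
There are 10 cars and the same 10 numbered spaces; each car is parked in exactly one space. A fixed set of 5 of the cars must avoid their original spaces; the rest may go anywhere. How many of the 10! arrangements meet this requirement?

2170680

Inclusion-exclusion on the 5 forbidden self-matches:
Σ_{j=0}^{5} (-1)^j C(5,j)(10-j)!
= C(5,0)·10! - C(5,1)·9! + C(5,2)·8! - C(5,3)·7! + C(5,4)·6! - C(5,5)·5!
= 3628800 - 1814400 + 403200 - 50400 + 3600 - 120
= 2170680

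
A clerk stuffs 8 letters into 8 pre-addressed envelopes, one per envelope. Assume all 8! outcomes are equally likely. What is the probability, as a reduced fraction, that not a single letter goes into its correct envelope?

2119/5760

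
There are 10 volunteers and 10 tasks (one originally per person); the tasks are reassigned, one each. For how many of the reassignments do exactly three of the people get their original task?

222480

Pick the 3 fixed positions: C(10,3) = 120 ways.
The other 7 form a derangement: !7 = 1854.
Total: 120 × 1854 = 222480.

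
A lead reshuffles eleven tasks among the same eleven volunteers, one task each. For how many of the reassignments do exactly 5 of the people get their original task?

Choose which 5 of the 11 are fixed: C(11,5) = 462.
The other 6 form a derangement: !6 = 265.
Total: 462 × 265 = 122430.

122430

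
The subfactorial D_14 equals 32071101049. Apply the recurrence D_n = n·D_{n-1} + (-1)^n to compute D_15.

481066515734

D_15 = 15·32071101049 - 1 = 481066515734.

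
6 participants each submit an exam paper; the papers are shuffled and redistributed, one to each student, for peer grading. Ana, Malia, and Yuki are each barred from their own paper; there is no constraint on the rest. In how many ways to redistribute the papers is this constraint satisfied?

426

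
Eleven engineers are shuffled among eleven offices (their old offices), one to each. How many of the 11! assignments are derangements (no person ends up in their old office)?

14684570

Use !n = (n-1)(!(n-1) + !(n-2)).
!11 = 10·(1334961 + 133496) = 10·1468457 = 14684570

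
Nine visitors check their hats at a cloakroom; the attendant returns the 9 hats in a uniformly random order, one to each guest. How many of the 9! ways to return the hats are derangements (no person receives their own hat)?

The number of derangements of 9 is !9 = Σ_{k=0}^{9} (-1)^k·9!/k!
= 9! - 9!/1! + 9!/2! - 9!/3! + 9!/4! - 9!/5! + 9!/6! - 9!/7! + 9!/8! - 9!/9!
= 362880 - 362880 + 181440 - 60480 + 15120 - 3024 + 504 - 72 + 9 - 1
= 133496

133496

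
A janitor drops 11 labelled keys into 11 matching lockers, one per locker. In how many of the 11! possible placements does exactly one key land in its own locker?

14684571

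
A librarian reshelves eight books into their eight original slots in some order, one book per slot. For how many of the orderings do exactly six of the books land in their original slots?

28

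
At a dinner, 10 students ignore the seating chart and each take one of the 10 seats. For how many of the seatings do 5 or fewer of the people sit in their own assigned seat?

3626624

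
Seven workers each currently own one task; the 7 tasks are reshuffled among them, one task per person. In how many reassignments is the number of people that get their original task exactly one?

1855

Choose which one of the 7 is fixed: C(7,1) = 7.
The remaining 6 must be deranged: !6 = 265.
Total: 7 × 265 = 1855.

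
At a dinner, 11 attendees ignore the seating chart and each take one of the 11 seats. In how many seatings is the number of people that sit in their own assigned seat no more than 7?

# with exactly i fixed is C(11,i)·!(11-i); sum over i=0..7:
  i=0: C(11,0)·!11 = 1·14684570 = 14684570
  i=1: C(11,1)·!10 = 11·1334961 = 14684571
  i=2: C(11,2)·!9 = 55·133496 = 7342280
  i=3: C(11,3)·!8 = 165·14833 = 2447445
  i=4: C(11,4)·!7 = 330·1854 = 611820
  i=5: C(11,5)·!6 = 462·265 = 122430
  i=6: C(11,6)·!5 = 462·44 = 20328
  i=7: C(11,7)·!4 = 330·9 = 2970
Total = 39916414.

39916414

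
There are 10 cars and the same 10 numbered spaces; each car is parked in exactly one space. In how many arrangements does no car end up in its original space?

The subfactorial !10 = [10!/e] (nearest integer).
10! = 3628800, and 3628800/e ≈ 1334960.92, so !10 = 1334961.

1334961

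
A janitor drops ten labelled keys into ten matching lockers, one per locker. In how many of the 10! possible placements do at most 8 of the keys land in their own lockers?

3628799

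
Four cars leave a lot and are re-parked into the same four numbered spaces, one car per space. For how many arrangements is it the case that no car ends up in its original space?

9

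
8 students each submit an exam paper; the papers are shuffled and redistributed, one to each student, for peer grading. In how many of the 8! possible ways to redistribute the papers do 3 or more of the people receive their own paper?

# with exactly i fixed is C(8,i)·!(8-i); sum over i=3..8:
  i=3: C(8,3)·!5 = 56·44 = 2464
  i=4: C(8,4)·!4 = 70·9 = 630
  i=5: C(8,5)·!3 = 56·2 = 112
  i=6: C(8,6)·!2 = 28·1 = 28
  i=7: C(8,7)·!1 = 8·0 = 0
  i=8: C(8,8)·!0 = 1·1 = 1
Total = 3235.

3235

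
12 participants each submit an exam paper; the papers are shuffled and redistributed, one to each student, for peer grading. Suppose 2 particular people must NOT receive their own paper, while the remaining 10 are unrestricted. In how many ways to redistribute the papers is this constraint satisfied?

402796800

Inclusion-exclusion on the 2 forbidden self-matches:
Σ_{j=0}^{2} (-1)^j C(2,j)(12-j)!
= C(2,0)·12! - C(2,1)·11! + C(2,2)·10!
= 479001600 - 79833600 + 3628800
= 402796800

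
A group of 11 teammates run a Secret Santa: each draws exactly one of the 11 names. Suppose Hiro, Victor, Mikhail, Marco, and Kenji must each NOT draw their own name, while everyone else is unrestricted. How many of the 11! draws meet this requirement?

25022880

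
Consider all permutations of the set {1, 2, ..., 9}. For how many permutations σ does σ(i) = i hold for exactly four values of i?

5544

Pick the 4 fixed positions: C(9,4) = 126 ways.
The remaining 5 must be deranged: !5 = 44.
Total: 126 × 44 = 5544.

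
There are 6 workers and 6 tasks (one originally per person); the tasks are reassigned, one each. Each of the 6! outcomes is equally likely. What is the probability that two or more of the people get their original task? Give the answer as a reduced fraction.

191/720

Favorable outcomes: Σ_{i≥2} C(6,i)·!(6-i) = 15·9 + 20·2 + 15·1 + 6·0 + 1·1 = 191.
Total outcomes: 6! = 720.
Probability = 191/720 = 191/720.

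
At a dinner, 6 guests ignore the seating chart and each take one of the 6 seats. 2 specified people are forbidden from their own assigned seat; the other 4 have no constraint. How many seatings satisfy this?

504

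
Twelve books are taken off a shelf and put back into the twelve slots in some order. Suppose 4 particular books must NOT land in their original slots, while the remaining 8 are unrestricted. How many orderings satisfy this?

339696000

Inclusion-exclusion on the 4 forbidden self-matches:
Σ_{j=0}^{4} (-1)^j C(4,j)(12-j)!
= C(4,0)·12! - C(4,1)·11! + C(4,2)·10! - C(4,3)·9! + C(4,4)·8!
= 479001600 - 159667200 + 21772800 - 1451520 + 40320
= 339696000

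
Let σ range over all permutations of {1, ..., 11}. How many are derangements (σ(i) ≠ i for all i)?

Recurrence: !11 = 11·!10 + (-1)^11.
!11 = 11·1334961 - 1 = 14684570

14684570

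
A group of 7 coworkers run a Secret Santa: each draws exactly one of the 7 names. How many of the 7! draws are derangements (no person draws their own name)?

1854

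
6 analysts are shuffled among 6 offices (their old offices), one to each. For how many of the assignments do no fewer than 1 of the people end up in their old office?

# with exactly i fixed is C(6,i)·!(6-i); sum over i=1..6:
  i=1: C(6,1)·!5 = 6·44 = 264
  i=2: C(6,2)·!4 = 15·9 = 135
  i=3: C(6,3)·!3 = 20·2 = 40
  i=4: C(6,4)·!2 = 15·1 = 15
  i=5: C(6,5)·!1 = 6·0 = 0
  i=6: C(6,6)·!0 = 1·1 = 1
Total = 455.

455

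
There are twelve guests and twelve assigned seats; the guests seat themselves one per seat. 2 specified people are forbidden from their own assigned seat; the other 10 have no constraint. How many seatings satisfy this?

402796800

Inclusion-exclusion on the 2 forbidden self-matches:
Σ_{j=0}^{2} (-1)^j C(2,j)(12-j)!
= C(2,0)·12! - C(2,1)·11! + C(2,2)·10!
= 479001600 - 79833600 + 3628800
= 402796800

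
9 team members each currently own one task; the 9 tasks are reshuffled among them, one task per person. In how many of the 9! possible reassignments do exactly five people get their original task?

1134

Choose which 5 of the 9 are fixed: C(9,5) = 126.
The remaining 4 must be deranged: !4 = 9.
Total: 126 × 9 = 1134.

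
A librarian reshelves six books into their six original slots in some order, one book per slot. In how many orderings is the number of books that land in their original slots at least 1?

# with exactly i fixed is C(6,i)·!(6-i); sum over i=1..6:
  i=1: C(6,1)·!5 = 6·44 = 264
  i=2: C(6,2)·!4 = 15·9 = 135
  i=3: C(6,3)·!3 = 20·2 = 40
  i=4: C(6,4)·!2 = 15·1 = 15
  i=5: C(6,5)·!1 = 6·0 = 0
  i=6: C(6,6)·!0 = 1·1 = 1
Total = 455.

455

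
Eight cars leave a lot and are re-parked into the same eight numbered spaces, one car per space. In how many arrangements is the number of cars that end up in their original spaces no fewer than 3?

3235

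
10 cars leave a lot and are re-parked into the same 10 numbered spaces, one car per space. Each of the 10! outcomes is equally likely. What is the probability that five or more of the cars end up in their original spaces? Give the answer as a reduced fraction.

829/226800

Favorable outcomes: Σ_{i≥5} C(10,i)·!(10-i) = 252·44 + 210·9 + 120·2 + 45·1 + 10·0 + 1·1 = 13264.
Total outcomes: 10! = 3628800.
Probability = 13264/3628800 = 829/226800.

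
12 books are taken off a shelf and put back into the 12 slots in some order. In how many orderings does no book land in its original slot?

176214841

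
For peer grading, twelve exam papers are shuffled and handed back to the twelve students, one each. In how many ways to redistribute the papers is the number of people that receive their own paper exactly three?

29369120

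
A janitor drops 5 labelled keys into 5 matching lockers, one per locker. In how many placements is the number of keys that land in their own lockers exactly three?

Pick the 3 fixed positions: C(5,3) = 10 ways.
The remaining 2 must be deranged: !2 = 1.
Total: 10 × 1 = 10.

10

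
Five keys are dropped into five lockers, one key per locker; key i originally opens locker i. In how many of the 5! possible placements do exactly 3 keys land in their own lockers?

Choose which 3 of the 5 are fixed: C(5,3) = 10.
The remaining 2 must be deranged: !2 = 1.
Total: 10 × 1 = 10.

10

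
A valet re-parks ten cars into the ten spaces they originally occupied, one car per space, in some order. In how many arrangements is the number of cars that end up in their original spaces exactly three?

222480

Pick the 3 fixed positions: C(10,3) = 120 ways.
The other 7 form a derangement: !7 = 1854.
Total: 120 × 1854 = 222480.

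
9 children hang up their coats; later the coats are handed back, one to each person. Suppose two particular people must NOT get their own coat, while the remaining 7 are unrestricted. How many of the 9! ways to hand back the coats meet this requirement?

Let A_j be the event that the j-th constrained one is fixed. By inclusion-exclusion over the 2 events:
Σ_{j=0}^{2} (-1)^j C(2,j)(9-j)!
= C(2,0)·9! - C(2,1)·8! + C(2,2)·7!
= 362880 - 80640 + 5040
= 287280

287280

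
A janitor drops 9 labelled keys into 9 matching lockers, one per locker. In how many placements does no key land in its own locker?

The subfactorial !9 = [9!/e] (nearest integer).
9! = 362880, and 362880/e ≈ 133496.09, so !9 = 133496.

133496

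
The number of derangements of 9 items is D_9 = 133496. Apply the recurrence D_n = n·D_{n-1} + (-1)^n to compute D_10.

1334961

D_10 = 10·133496 + 1 = 1334961.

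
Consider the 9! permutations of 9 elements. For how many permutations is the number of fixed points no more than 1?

Sum C(9,i)·!(9-i) for i = 0..1:
  i=0: C(9,0)·!9 = 1·133496 = 133496
  i=1: C(9,1)·!8 = 9·14833 = 133497
Total = 266993.

266993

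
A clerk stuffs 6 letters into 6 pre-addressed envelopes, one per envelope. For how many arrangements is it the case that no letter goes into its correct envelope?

The subfactorial !6 = [6!/e] (nearest integer).
6! = 720, and 720/e ≈ 264.87, so !6 = 265.

265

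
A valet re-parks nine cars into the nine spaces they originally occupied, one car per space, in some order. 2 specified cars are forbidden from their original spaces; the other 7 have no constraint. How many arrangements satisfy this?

287280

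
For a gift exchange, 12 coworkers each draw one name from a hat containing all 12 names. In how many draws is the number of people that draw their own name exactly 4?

7342335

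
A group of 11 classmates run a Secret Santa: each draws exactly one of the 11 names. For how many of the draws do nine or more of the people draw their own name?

56

Sum C(11,i)·!(11-i) for i = 9..11:
  i=9: C(11,9)·!2 = 55·1 = 55
  i=10: C(11,10)·!1 = 11·0 = 0
  i=11: C(11,11)·!0 = 1·1 = 1
Total = 56.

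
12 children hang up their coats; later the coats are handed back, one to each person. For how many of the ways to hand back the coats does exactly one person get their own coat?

Choose which one of the 12 is fixed: C(12,1) = 12.
The remaining 11 must be deranged: !11 = 14684570.
Total: 12 × 14684570 = 176214840.

176214840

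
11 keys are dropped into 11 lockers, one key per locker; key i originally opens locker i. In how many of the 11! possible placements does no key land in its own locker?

Use !n = n·!(n-1) + (-1)^n.
!11 = 11·1334961 - 1 = 14684570

14684570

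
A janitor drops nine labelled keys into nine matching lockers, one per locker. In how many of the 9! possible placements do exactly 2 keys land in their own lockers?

Choose which 2 of the 9 are fixed: C(9,2) = 36.
The other 7 form a derangement: !7 = 1854.
Total: 36 × 1854 = 66744.

66744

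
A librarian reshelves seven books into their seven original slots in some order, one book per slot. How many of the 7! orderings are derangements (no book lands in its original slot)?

1854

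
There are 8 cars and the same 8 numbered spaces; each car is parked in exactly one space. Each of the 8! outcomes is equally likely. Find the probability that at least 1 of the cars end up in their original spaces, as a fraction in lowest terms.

Favorable outcomes: Σ_{i≥1} C(8,i)·!(8-i) = 8·1854 + 28·265 + 56·44 + 70·9 + 56·2 + 28·1 + 8·0 + 1·1 = 25487.
Total outcomes: 8! = 40320.
Probability = 25487/40320 = 3641/5760.

3641/5760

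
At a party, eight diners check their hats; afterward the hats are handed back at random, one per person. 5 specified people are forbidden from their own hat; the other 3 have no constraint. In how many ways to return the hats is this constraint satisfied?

Let A_j be the event that the j-th constrained one is fixed. By inclusion-exclusion over the 5 events:
Σ_{j=0}^{5} (-1)^j C(5,j)(8-j)!
= C(5,0)·8! - C(5,1)·7! + C(5,2)·6! - C(5,3)·5! + C(5,4)·4! - C(5,5)·3!
= 40320 - 25200 + 7200 - 1200 + 120 - 6
= 21234

21234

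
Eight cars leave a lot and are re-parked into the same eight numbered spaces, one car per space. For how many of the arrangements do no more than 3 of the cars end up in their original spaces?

39549

Sum C(8,i)·!(8-i) for i = 0..3:
  i=0: C(8,0)·!8 = 1·14833 = 14833
  i=1: C(8,1)·!7 = 8·1854 = 14832
  i=2: C(8,2)·!6 = 28·265 = 7420
  i=3: C(8,3)·!5 = 56·44 = 2464
Total = 39549.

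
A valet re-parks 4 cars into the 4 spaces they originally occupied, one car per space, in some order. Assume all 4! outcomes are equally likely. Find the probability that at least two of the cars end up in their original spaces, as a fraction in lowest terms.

7/24

Favorable outcomes: Σ_{i≥2} C(4,i)·!(4-i) = 6·1 + 4·0 + 1·1 = 7.
Total outcomes: 4! = 24.
Probability = 7/24 = 7/24.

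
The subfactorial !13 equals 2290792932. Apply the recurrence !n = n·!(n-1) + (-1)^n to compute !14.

32071101049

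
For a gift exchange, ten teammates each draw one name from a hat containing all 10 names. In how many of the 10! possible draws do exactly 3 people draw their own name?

Choose which 3 of the 10 are fixed: C(10,3) = 120.
The other 7 form a derangement: !7 = 1854.
Total: 120 × 1854 = 222480.

222480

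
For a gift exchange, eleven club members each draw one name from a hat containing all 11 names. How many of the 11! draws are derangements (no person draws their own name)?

14684570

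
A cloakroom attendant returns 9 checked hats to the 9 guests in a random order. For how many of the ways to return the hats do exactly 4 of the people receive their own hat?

5544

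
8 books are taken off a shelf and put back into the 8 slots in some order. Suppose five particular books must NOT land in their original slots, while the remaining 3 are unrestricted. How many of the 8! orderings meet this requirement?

Inclusion-exclusion on the 5 forbidden self-matches:
Σ_{j=0}^{5} (-1)^j C(5,j)(8-j)!
= C(5,0)·8! - C(5,1)·7! + C(5,2)·6! - C(5,3)·5! + C(5,4)·4! - C(5,5)·3!
= 40320 - 25200 + 7200 - 1200 + 120 - 6
= 21234

21234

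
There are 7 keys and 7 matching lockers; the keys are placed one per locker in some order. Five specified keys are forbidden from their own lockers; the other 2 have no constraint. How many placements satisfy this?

2428

Let A_j be the event that the j-th constrained one is fixed. By inclusion-exclusion over the 5 events:
Σ_{j=0}^{5} (-1)^j C(5,j)(7-j)!
= C(5,0)·7! - C(5,1)·6! + C(5,2)·5! - C(5,3)·4! + C(5,4)·3! - C(5,5)·2!
= 5040 - 3600 + 1200 - 240 + 30 - 2
= 2428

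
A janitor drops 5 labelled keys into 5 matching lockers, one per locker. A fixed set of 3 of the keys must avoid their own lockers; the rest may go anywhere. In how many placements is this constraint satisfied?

64

Let A_j be the event that the j-th constrained one is fixed. By inclusion-exclusion over the 3 events:
Σ_{j=0}^{3} (-1)^j C(3,j)(5-j)!
= C(3,0)·5! - C(3,1)·4! + C(3,2)·3! - C(3,3)·2!
= 120 - 72 + 18 - 2
= 64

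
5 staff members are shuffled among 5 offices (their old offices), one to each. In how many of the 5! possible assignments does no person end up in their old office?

44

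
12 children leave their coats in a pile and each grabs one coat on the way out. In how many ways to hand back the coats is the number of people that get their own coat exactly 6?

Choose which 6 of the 12 are fixed: C(12,6) = 924.
The remaining 6 must be deranged: !6 = 265.
Total: 924 × 265 = 244860.

244860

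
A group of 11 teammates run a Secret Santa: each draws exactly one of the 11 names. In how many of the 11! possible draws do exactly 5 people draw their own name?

Pick the 5 fixed positions: C(11,5) = 462 ways.
The remaining 6 must be deranged: !6 = 265.
Total: 462 × 265 = 122430.

122430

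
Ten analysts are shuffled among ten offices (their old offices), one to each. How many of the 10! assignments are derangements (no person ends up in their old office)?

The subfactorial !10 = [10!/e] (nearest integer).
10! = 3628800, and 3628800/e ≈ 1334960.92, so !10 = 1334961.

1334961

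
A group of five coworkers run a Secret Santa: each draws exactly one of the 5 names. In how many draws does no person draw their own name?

Recurrence: !5 = 4·(!4 + !3).
!5 = 4·(9 + 2) = 4·11 = 44

44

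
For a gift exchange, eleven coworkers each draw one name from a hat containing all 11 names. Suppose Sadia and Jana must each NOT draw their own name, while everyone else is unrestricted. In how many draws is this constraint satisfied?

33022080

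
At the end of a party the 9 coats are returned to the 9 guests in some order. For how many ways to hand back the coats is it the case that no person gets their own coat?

133496

The number of derangements of 9 is !9 = Σ_{k=0}^{9} (-1)^k·9!/k!
= 9! - 9!/1! + 9!/2! - 9!/3! + 9!/4! - 9!/5! + 9!/6! - 9!/7! + 9!/8! - 9!/9!
= 362880 - 362880 + 181440 - 60480 + 15120 - 3024 + 504 - 72 + 9 - 1
= 133496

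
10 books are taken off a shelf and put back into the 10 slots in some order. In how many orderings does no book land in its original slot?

1334961

The number of derangements of 10 is !10 = Σ_{k=0}^{10} (-1)^k·10!/k!
= 10! - 10!/1! + 10!/2! - 10!/3! + 10!/4! - 10!/5! + 10!/6! - 10!/7! + 10!/8! - 10!/9! + 10!/10!
= 3628800 - 3628800 + 1814400 - 604800 + 151200 - 30240 + 5040 - 720 + 90 - 10 + 1
= 1334961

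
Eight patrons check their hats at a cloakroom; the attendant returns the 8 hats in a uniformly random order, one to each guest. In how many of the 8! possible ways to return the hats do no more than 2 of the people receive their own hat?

37085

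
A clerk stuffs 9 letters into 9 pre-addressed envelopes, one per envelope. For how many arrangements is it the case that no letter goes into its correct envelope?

!9 is the nearest integer to 9!/e.
9! = 362880, and 362880/e ≈ 133496.09, so !9 = 133496.

133496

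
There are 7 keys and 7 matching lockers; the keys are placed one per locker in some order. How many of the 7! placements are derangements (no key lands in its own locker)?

1854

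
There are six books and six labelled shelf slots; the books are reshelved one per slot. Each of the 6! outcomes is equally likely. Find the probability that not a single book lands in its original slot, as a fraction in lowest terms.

Favorable outcomes: !6 = 265.
Total outcomes: 6! = 720.
Probability = 265/720 = 53/144.

53/144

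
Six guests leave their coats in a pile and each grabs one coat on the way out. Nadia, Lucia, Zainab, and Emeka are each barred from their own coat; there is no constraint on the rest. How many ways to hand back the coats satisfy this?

362

Let A_j be the event that the j-th constrained one is fixed. By inclusion-exclusion over the 4 events:
Σ_{j=0}^{4} (-1)^j C(4,j)(6-j)!
= C(4,0)·6! - C(4,1)·5! + C(4,2)·4! - C(4,3)·3! + C(4,4)·2!
= 720 - 480 + 144 - 24 + 2
= 362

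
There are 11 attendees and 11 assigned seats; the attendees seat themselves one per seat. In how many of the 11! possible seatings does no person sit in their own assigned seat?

The number of derangements of 11 is !11 = Σ_{k=0}^{11} (-1)^k·11!/k!
= 11! - 11!/1! + 11!/2! - 11!/3! + 11!/4! - 11!/5! + 11!/6! - 11!/7! + 11!/8! - 11!/9! + 11!/10! - 11!/11!
= 39916800 - 39916800 + 19958400 - 6652800 + 1663200 - 332640 + 55440 - 7920 + 990 - 110 + 11 - 1
= 14684570

14684570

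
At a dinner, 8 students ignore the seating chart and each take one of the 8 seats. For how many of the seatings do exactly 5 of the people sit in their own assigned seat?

112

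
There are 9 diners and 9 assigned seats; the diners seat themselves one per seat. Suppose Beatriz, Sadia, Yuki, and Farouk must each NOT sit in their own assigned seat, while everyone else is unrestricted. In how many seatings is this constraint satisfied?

229080

Inclusion-exclusion on the 4 forbidden self-matches:
Σ_{j=0}^{4} (-1)^j C(4,j)(9-j)!
= C(4,0)·9! - C(4,1)·8! + C(4,2)·7! - C(4,3)·6! + C(4,4)·5!
= 362880 - 161280 + 30240 - 2880 + 120
= 229080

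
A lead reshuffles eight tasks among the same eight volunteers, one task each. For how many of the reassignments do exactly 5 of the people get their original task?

112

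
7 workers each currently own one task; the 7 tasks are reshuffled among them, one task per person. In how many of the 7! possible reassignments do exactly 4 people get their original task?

70

Choose which 4 of the 7 are fixed: C(7,4) = 35.
The remaining 3 must be deranged: !3 = 2.
Total: 35 × 2 = 70.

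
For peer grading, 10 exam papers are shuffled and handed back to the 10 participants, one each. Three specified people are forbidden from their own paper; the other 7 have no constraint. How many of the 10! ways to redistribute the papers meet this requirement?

2656080

Let A_j be the event that the j-th constrained one is fixed. By inclusion-exclusion over the 3 events:
Σ_{j=0}^{3} (-1)^j C(3,j)(10-j)!
= C(3,0)·10! - C(3,1)·9! + C(3,2)·8! - C(3,3)·7!
= 3628800 - 1088640 + 120960 - 5040
= 2656080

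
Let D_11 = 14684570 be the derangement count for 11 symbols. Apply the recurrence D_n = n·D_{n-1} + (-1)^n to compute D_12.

176214841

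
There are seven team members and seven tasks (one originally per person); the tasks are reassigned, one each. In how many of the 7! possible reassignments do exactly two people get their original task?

Pick the 2 fixed positions: C(7,2) = 21 ways.
The other 5 form a derangement: !5 = 44.
Total: 21 × 44 = 924.

924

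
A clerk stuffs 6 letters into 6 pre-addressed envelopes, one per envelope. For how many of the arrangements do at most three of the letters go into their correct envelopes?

704

# with exactly i fixed is C(6,i)·!(6-i); sum over i=0..3:
  i=0: C(6,0)·!6 = 1·265 = 265
  i=1: C(6,1)·!5 = 6·44 = 264
  i=2: C(6,2)·!4 = 15·9 = 135
  i=3: C(6,3)·!3 = 20·2 = 40
Total = 704.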